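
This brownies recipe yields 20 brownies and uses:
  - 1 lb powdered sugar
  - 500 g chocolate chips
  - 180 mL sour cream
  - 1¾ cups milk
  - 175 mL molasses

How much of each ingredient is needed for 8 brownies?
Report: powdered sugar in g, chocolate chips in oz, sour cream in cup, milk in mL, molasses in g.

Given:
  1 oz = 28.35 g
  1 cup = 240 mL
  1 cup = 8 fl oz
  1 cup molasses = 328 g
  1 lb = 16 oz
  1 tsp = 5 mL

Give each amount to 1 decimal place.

Scaling factor: 8/20 = 2/5 = 0.4.
powdered sugar: 1 lb × 2/5 × 16 oz/lb × 28.35 g/oz ≈ 181.4 g
chocolate chips: 500 g × 2/5 ÷ 28.35 g/oz ≈ 7.1 oz
sour cream: 180 mL × 2/5 ÷ 240 mL/cup = 0.3 cup
milk: 1.75 cup × 2/5 × 240 mL/cup = 168.0 mL
molasses: 175 mL × 2/5 ÷ 240 mL/cup × 328 g/cup ≈ 95.7 g

powdered sugar: 181.4 g; chocolate chips: 7.1 oz; sour cream: 0.3 cup; milk: 168.0 mL; molasses: 95.7 g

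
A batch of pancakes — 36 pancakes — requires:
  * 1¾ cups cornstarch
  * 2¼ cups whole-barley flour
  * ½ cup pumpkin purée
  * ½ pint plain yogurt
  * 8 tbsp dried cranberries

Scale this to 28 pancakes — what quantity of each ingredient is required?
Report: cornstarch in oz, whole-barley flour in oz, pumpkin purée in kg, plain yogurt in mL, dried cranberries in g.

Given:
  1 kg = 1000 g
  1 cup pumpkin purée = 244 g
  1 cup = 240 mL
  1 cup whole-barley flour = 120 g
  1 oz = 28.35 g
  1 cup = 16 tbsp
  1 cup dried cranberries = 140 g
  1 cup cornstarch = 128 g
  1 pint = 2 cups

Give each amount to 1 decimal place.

cornstarch: 6.1 oz; whole-barley flour: 7.4 oz; pumpkin purée: 0.1 kg; plain yogurt: 186.7 mL; dried cranberries: 54.4 g

Scaling factor: 28/36 = 7/9.
cornstarch: 1.75 cup × 7/9 × 128 g/cup ÷ 28.35 g/oz ≈ 6.1 oz
whole-barley flour: 2.25 cup × 7/9 × 120 g/cup ÷ 28.35 g/oz ≈ 7.4 oz
pumpkin purée: 0.5 cup × 7/9 × 244 g/cup ÷ 1000 g/kg ≈ 0.1 kg
plain yogurt: 0.5 pint × 7/9 × 2 cup/pint × 240 mL/cup ≈ 186.7 mL
dried cranberries: 8 tbsp × 7/9 ÷ 16 tbsp/cup × 140 g/cup ≈ 54.4 g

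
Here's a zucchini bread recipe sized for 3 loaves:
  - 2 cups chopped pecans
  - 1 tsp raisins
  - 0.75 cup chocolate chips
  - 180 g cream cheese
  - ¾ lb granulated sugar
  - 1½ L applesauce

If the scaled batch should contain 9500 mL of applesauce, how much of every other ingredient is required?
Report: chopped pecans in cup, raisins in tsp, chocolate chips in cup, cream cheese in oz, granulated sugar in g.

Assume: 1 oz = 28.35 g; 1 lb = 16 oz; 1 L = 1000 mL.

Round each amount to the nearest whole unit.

The original recipe has 1500 mL of applesauce, so the scaling factor is 9500 ÷ 1500 = 19/3.
chopped pecans: 2 cup × 19/3 ≈ 13 cup
raisins: 1 tsp × 19/3 ≈ 6 tsp
chocolate chips: 0.75 cup × 19/3 ≈ 5 cup
cream cheese: 180 g × 19/3 ÷ 28.35 g/oz ≈ 40 oz
granulated sugar: 0.75 lb × 19/3 × 16 oz/lb × 28.35 g/oz ≈ 2155 g

chopped pecans: 13 cup; raisins: 6 tsp; chocolate chips: 5 cup; cream cheese: 40 oz; granulated sugar: 2155 g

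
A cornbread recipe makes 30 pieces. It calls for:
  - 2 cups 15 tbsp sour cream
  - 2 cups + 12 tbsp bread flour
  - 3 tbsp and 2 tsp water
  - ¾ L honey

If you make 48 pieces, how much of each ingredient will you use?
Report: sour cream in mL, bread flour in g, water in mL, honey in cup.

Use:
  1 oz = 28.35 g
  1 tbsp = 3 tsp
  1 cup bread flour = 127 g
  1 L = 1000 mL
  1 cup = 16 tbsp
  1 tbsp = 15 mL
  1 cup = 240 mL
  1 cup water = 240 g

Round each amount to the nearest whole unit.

Scaling factor: 48/30 = 8/5 = 1.6.
sour cream: (2 cup + 15 tbsp = 2.9375 cup) × 8/5 × 240 mL/cup = 1128 mL
bread flour: (2 cup + 12 tbsp = 2.75 cup) × 8/5 × 127 g/cup ≈ 559 g
water: (3 tbsp + 2 tsp = 11/3 tbsp) × 8/5 × 15 mL/tbsp = 88 mL
honey: 0.75 L × 8/5 × 1000 mL/L ÷ 240 mL/cup = 5 cup

sour cream: 1128 mL; bread flour: 559 g; water: 88 mL; honey: 5 cup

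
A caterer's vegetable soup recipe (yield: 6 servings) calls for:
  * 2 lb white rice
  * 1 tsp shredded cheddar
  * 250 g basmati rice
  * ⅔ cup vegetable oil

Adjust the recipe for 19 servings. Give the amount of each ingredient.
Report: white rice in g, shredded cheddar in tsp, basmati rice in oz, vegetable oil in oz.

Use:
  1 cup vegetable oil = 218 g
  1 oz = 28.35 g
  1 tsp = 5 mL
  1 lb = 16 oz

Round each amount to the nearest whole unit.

Scaling factor: 19/6.
white rice: 2 lb × 19/6 × 16 oz/lb × 28.35 g/oz ≈ 2873 g
shredded cheddar: 1 tsp × 19/6 ≈ 3 tsp
basmati rice: 250 g × 19/6 ÷ 28.35 g/oz ≈ 28 oz
vegetable oil: 2/3 cup × 19/6 × 218 g/cup ÷ 28.35 g/oz ≈ 16 oz

white rice: 2873 g; shredded cheddar: 3 tsp; basmati rice: 28 oz; vegetable oil: 16 oz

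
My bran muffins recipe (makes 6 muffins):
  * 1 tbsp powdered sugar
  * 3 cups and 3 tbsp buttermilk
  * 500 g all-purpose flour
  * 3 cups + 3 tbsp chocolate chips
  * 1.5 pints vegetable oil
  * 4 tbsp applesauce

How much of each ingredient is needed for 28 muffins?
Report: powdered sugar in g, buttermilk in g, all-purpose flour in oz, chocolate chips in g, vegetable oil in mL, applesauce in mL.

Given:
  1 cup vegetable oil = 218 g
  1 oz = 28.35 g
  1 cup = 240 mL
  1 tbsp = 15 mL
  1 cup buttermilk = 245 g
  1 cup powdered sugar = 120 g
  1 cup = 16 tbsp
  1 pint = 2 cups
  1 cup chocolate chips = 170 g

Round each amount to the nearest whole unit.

powdered sugar: 35 g; buttermilk: 3644 g; all-purpose flour: 82 oz; chocolate chips: 2529 g; vegetable oil: 3360 mL; applesauce: 280 mL

Scaling factor: 28/6 = 14/3.
powdered sugar: 1 tbsp × 14/3 ÷ 16 tbsp/cup × 120 g/cup = 35 g
buttermilk: (3 cup + 3 tbsp = 3.1875 cup) × 14/3 × 245 g/cup ≈ 3644 g
all-purpose flour: 500 g × 14/3 ÷ 28.35 g/oz ≈ 82 oz
chocolate chips: (3 cup + 3 tbsp = 3.1875 cup) × 14/3 × 170 g/cup ≈ 2529 g
vegetable oil: 1.5 pint × 14/3 × 2 cup/pint × 240 mL/cup = 3360 mL
applesauce: 4 tbsp × 14/3 × 15 mL/tbsp = 280 mL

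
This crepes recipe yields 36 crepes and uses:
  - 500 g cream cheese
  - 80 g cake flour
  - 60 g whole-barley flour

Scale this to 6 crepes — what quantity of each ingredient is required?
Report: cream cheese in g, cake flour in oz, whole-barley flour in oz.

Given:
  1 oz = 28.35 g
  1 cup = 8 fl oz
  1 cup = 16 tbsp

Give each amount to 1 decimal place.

Scaling factor: 6/36 = 1/6.
cream cheese: 500 g × 1/6 ≈ 83.3 g
cake flour: 80 g × 1/6 ÷ 28.35 g/oz ≈ 0.5 oz
whole-barley flour: 60 g × 1/6 ÷ 28.35 g/oz ≈ 0.4 oz

cream cheese: 83.3 g; cake flour: 0.5 oz; whole-barley flour: 0.4 oz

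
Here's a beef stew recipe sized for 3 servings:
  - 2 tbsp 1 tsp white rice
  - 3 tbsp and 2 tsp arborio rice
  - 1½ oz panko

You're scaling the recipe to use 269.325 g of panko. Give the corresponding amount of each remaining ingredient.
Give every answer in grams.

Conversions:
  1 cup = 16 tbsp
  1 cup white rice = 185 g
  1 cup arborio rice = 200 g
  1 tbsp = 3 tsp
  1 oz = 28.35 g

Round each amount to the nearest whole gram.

white rice: 171 g; arborio rice: 290 g

The original recipe has 42.525 g of panko, so the scaling factor is 269.325 ÷ 42.525 = 19/3.
white rice: (2 tbsp + 1 tsp = 7/3 tbsp) × 19/3 ÷ 16 tbsp/cup × 185 g/cup ≈ 171 g
arborio rice: (3 tbsp + 2 tsp = 11/3 tbsp) × 19/3 ÷ 16 tbsp/cup × 200 g/cup ≈ 290 g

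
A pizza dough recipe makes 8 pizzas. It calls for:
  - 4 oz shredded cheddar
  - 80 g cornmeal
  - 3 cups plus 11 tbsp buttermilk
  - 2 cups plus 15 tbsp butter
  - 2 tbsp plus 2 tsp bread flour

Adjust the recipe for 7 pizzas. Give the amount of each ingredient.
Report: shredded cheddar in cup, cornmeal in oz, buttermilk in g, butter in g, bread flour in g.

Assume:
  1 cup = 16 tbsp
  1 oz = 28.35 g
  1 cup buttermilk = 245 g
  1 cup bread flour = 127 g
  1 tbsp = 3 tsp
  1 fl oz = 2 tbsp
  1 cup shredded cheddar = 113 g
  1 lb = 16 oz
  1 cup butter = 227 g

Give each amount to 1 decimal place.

shredded cheddar: 0.9 cup; cornmeal: 2.5 oz; buttermilk: 790.5 g; butter: 583.5 g; bread flour: 18.5 g

Scaling factor: 7/8 = 0.875.
shredded cheddar: 4 oz × 7/8 × 28.35 g/oz ÷ 113 g/cup ≈ 0.9 cup
cornmeal: 80 g × 7/8 ÷ 28.35 g/oz ≈ 2.5 oz
buttermilk: (3 cup + 11 tbsp = 3.6875 cup) × 7/8 × 245 g/cup ≈ 790.5 g
butter: (2 cup + 15 tbsp = 2.9375 cup) × 7/8 × 227 g/cup ≈ 583.5 g
bread flour: (2 tbsp + 2 tsp = 8/3 tbsp) × 7/8 ÷ 16 tbsp/cup × 127 g/cup ≈ 18.5 g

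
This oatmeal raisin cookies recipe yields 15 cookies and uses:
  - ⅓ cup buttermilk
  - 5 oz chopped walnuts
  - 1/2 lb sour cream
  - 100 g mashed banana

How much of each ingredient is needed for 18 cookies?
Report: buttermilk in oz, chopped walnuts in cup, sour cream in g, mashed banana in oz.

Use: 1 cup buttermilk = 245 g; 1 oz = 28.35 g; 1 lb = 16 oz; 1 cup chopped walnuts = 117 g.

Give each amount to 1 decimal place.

Scaling factor: 18/15 = 6/5 = 1.2.
buttermilk: 1/3 cup × 6/5 × 245 g/cup ÷ 28.35 g/oz ≈ 3.5 oz
chopped walnuts: 5 oz × 6/5 × 28.35 g/oz ÷ 117 g/cup ≈ 1.5 cup
sour cream: 0.5 lb × 6/5 × 16 oz/lb × 28.35 g/oz ≈ 272.2 g
mashed banana: 100 g × 6/5 ÷ 28.35 g/oz ≈ 4.2 oz

buttermilk: 3.5 oz; chopped walnuts: 1.5 cup; sour cream: 272.2 g; mashed banana: 4.2 oz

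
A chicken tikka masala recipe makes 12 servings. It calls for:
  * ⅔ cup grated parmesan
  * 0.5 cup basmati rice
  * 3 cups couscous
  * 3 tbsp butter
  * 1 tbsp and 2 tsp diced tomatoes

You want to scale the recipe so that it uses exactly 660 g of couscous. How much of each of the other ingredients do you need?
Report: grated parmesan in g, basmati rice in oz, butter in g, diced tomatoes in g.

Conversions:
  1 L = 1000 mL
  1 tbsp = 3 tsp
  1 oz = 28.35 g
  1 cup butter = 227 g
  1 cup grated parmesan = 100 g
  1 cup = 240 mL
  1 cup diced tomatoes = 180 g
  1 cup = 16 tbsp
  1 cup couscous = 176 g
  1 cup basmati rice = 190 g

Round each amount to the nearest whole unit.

grated parmesan: 83 g; basmati rice: 4 oz; butter: 53 g; diced tomatoes: 23 g

The original recipe has 528 g of couscous, so the scaling factor is 660 ÷ 528 = 5/4 = 1.25.
grated parmesan: 2/3 cup × 5/4 × 100 g/cup ≈ 83 g
basmati rice: 0.5 cup × 5/4 × 190 g/cup ÷ 28.35 g/oz ≈ 4 oz
butter: 3 tbsp × 5/4 ÷ 16 tbsp/cup × 227 g/cup ≈ 53 g
diced tomatoes: (1 tbsp + 2 tsp = 5/3 tbsp) × 5/4 ÷ 16 tbsp/cup × 180 g/cup ≈ 23 g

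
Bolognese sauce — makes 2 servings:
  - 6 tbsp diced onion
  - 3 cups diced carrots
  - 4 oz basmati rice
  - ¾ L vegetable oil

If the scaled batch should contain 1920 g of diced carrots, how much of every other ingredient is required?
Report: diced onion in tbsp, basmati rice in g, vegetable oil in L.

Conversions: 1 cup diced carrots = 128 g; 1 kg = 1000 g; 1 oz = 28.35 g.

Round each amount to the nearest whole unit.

diced onion: 30 tbsp; basmati rice: 567 g; vegetable oil: 4 L

The original recipe has 384 g of diced carrots, so the scaling factor is 1920 ÷ 384 = 5.
diced onion: 6 tbsp × 5 = 30 tbsp
basmati rice: 4 oz × 5 × 28.35 g/oz = 567 g
vegetable oil: 0.75 L × 5 ≈ 4 L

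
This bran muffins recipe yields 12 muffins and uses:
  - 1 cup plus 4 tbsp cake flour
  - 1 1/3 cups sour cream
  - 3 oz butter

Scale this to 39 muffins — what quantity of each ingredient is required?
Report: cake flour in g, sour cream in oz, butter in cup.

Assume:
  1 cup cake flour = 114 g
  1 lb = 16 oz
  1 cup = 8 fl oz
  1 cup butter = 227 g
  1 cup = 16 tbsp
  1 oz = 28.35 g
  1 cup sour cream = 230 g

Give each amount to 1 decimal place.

Scaling factor: 39/12 = 13/4 = 3.25.
cake flour: (1 cup + 4 tbsp = 1.25 cup) × 13/4 × 114 g/cup ≈ 463.1 g
sour cream: 4/3 cup × 13/4 × 230 g/cup ÷ 28.35 g/oz ≈ 35.2 oz
butter: 3 oz × 13/4 × 28.35 g/oz ÷ 227 g/cup ≈ 1.2 cup

cake flour: 463.1 g; sour cream: 35.2 oz; butter: 1.2 cup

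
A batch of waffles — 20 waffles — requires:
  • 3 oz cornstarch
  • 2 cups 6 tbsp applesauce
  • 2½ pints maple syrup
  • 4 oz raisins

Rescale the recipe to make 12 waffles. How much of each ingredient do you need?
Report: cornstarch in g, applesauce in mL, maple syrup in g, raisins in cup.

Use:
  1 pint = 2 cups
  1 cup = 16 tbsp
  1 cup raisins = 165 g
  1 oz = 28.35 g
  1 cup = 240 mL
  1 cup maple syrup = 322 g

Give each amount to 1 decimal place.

Scaling factor: 12/20 = 3/5 = 0.6.
cornstarch: 3 oz × 3/5 × 28.35 g/oz ≈ 51.0 g
applesauce: (2 cup + 6 tbsp = 2.375 cup) × 3/5 × 240 mL/cup = 342.0 mL
maple syrup: 2.5 pint × 3/5 × 2 cup/pint × 322 g/cup = 966.0 g
raisins: 4 oz × 3/5 × 28.35 g/oz ÷ 165 g/cup ≈ 0.4 cup

cornstarch: 51.0 g; applesauce: 342.0 mL; maple syrup: 966.0 g; raisins: 0.4 cup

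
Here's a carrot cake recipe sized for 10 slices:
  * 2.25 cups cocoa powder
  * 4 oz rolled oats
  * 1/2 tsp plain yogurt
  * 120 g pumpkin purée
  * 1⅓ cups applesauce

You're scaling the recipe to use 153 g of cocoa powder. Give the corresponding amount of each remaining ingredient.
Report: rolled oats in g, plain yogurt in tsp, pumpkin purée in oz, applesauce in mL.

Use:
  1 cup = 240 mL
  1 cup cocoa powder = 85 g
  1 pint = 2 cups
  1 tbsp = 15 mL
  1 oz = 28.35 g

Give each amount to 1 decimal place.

rolled oats: 90.7 g; plain yogurt: 0.4 tsp; pumpkin purée: 3.4 oz; applesauce: 256.0 mL

The original recipe has 191.25 g of cocoa powder, so the scaling factor is 153 ÷ 191.25 = 4/5 = 0.8.
rolled oats: 4 oz × 4/5 × 28.35 g/oz ≈ 90.7 g
plain yogurt: 0.5 tsp × 4/5 = 0.4 tsp
pumpkin purée: 120 g × 4/5 ÷ 28.35 g/oz ≈ 3.4 oz
applesauce: 4/3 cup × 4/5 × 240 mL/cup = 256.0 mL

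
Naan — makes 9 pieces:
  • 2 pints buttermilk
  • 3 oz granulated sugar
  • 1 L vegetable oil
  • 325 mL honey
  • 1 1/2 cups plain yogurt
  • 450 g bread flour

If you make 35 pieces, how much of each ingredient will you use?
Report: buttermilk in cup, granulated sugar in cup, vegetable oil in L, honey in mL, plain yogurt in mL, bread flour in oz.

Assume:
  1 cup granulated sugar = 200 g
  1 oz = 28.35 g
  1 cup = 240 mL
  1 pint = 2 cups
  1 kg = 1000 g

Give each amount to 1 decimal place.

buttermilk: 15.6 cup; granulated sugar: 1.7 cup; vegetable oil: 3.9 L; honey: 1263.9 mL; plain yogurt: 1400.0 mL; bread flour: 61.7 oz

Scaling factor: 35/9.
buttermilk: 2 pint × 35/9 × 2 cup/pint ≈ 15.6 cup
granulated sugar: 3 oz × 35/9 × 28.35 g/oz ÷ 200 g/cup ≈ 1.7 cup
vegetable oil: 1 L × 35/9 ≈ 3.9 L
honey: 325 mL × 35/9 ≈ 1263.9 mL
plain yogurt: 1.5 cup × 35/9 × 240 mL/cup = 1400.0 mL
bread flour: 450 g × 35/9 ÷ 28.35 g/oz ≈ 61.7 oz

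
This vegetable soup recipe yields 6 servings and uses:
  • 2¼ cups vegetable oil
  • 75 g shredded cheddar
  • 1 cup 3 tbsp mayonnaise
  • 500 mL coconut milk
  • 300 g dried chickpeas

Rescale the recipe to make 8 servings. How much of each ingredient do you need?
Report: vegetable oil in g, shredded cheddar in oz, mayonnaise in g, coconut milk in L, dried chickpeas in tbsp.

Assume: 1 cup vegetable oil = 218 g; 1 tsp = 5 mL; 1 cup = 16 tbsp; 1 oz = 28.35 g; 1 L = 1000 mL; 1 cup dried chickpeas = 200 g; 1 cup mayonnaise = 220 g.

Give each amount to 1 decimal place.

vegetable oil: 654.0 g; shredded cheddar: 3.5 oz; mayonnaise: 348.3 g; coconut milk: 0.7 L; dried chickpeas: 32.0 tbsp

Scaling factor: 8/6 = 4/3.
vegetable oil: 2.25 cup × 4/3 × 218 g/cup = 654.0 g
shredded cheddar: 75 g × 4/3 ÷ 28.35 g/oz ≈ 3.5 oz
mayonnaise: (1 cup + 3 tbsp = 1.1875 cup) × 4/3 × 220 g/cup ≈ 348.3 g
coconut milk: 500 mL × 4/3 ÷ 1000 mL/L ≈ 0.7 L
dried chickpeas: 300 g × 4/3 ÷ 200 g/cup × 16 tbsp/cup = 32.0 tbsp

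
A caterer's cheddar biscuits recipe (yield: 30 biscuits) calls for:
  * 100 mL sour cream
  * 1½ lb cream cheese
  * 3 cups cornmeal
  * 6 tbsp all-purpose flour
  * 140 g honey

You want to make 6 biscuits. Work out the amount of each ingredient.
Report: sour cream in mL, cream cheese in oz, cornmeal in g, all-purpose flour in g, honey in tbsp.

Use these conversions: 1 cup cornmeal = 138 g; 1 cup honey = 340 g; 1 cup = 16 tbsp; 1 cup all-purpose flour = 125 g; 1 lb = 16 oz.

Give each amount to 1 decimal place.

sour cream: 20.0 mL; cream cheese: 4.8 oz; cornmeal: 82.8 g; all-purpose flour: 9.4 g; honey: 1.3 tbsp

Scaling factor: 6/30 = 1/5 = 0.2.
sour cream: 100 mL × 1/5 = 20.0 mL
cream cheese: 1.5 lb × 1/5 × 16 oz/lb = 4.8 oz
cornmeal: 3 cup × 1/5 × 138 g/cup = 82.8 g
all-purpose flour: 6 tbsp × 1/5 ÷ 16 tbsp/cup × 125 g/cup ≈ 9.4 g
honey: 140 g × 1/5 ÷ 340 g/cup × 16 tbsp/cup ≈ 1.3 tbsp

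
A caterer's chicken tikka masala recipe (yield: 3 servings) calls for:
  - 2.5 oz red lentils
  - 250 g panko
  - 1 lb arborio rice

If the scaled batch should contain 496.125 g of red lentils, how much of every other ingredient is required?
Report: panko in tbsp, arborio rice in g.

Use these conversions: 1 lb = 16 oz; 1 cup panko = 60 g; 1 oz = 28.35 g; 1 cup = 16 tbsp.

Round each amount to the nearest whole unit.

panko: 467 tbsp; arborio rice: 3175 g

The original recipe has 70.875 g of red lentils, so the scaling factor is 496.125 ÷ 70.875 = 7.
panko: 250 g × 7 ÷ 60 g/cup × 16 tbsp/cup ≈ 467 tbsp
arborio rice: 1 lb × 7 × 16 oz/lb × 28.35 g/oz ≈ 3175 g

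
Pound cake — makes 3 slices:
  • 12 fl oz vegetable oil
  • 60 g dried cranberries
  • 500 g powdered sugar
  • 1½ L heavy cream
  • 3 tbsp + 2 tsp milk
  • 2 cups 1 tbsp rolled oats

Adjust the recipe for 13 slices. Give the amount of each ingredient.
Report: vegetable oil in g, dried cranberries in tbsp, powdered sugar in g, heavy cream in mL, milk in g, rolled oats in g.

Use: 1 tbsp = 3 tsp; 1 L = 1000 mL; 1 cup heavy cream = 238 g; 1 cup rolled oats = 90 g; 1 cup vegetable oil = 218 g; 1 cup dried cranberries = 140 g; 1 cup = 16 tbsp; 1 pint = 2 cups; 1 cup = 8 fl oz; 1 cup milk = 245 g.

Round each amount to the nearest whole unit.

Scaling factor: 13/3.
vegetable oil: 12 fl oz × 13/3 ÷ 8 fl oz/cup × 218 g/cup = 1417 g
dried cranberries: 60 g × 13/3 ÷ 140 g/cup × 16 tbsp/cup ≈ 30 tbsp
powdered sugar: 500 g × 13/3 ≈ 2167 g
heavy cream: 1.5 L × 13/3 × 1000 mL/L = 6500 mL
milk: (3 tbsp + 2 tsp = 11/3 tbsp) × 13/3 ÷ 16 tbsp/cup × 245 g/cup ≈ 243 g
rolled oats: (2 cup + 1 tbsp = 2.0625 cup) × 13/3 × 90 g/cup ≈ 804 g

vegetable oil: 1417 g; dried cranberries: 30 tbsp; powdered sugar: 2167 g; heavy cream: 6500 mL; milk: 243 g; rolled oats: 804 g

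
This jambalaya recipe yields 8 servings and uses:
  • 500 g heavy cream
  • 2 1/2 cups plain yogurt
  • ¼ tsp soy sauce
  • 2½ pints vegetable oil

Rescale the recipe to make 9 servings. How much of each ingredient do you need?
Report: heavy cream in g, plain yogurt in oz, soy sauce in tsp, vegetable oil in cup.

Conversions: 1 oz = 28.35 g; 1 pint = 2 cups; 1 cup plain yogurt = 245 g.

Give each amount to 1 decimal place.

heavy cream: 562.5 g; plain yogurt: 24.3 oz; soy sauce: 0.3 tsp; vegetable oil: 5.6 cup

Scaling factor: 9/8 = 1.125.
heavy cream: 500 g × 9/8 = 562.5 g
plain yogurt: 2.5 cup × 9/8 × 245 g/cup ÷ 28.35 g/oz ≈ 24.3 oz
soy sauce: 0.25 tsp × 9/8 ≈ 0.3 tsp
vegetable oil: 2.5 pint × 9/8 × 2 cup/pint ≈ 5.6 cup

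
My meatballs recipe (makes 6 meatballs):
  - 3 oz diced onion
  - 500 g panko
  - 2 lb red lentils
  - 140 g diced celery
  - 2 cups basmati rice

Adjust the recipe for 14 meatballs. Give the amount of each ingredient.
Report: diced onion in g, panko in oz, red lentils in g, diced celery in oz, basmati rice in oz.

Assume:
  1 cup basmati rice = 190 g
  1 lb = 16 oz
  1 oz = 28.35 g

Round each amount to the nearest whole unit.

diced onion: 198 g; panko: 41 oz; red lentils: 2117 g; diced celery: 12 oz; basmati rice: 31 oz

Scaling factor: 14/6 = 7/3.
diced onion: 3 oz × 7/3 × 28.35 g/oz ≈ 198 g
panko: 500 g × 7/3 ÷ 28.35 g/oz ≈ 41 oz
red lentils: 2 lb × 7/3 × 16 oz/lb × 28.35 g/oz ≈ 2117 g
diced celery: 140 g × 7/3 ÷ 28.35 g/oz ≈ 12 oz
basmati rice: 2 cup × 7/3 × 190 g/cup ÷ 28.35 g/oz ≈ 31 oz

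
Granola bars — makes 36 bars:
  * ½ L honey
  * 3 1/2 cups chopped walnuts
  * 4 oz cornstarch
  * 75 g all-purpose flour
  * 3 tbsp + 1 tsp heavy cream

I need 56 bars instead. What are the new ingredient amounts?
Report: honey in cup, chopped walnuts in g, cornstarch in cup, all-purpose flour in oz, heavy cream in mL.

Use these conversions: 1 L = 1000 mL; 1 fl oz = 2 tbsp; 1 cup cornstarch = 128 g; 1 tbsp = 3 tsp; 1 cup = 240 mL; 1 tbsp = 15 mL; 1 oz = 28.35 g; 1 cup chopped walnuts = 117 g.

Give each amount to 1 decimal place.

Scaling factor: 56/36 = 14/9.
honey: 0.5 L × 14/9 × 1000 mL/L ÷ 240 mL/cup ≈ 3.2 cup
chopped walnuts: 3.5 cup × 14/9 × 117 g/cup = 637.0 g
cornstarch: 4 oz × 14/9 × 28.35 g/oz ÷ 128 g/cup ≈ 1.4 cup
all-purpose flour: 75 g × 14/9 ÷ 28.35 g/oz ≈ 4.1 oz
heavy cream: (3 tbsp + 1 tsp = 10/3 tbsp) × 14/9 × 15 mL/tbsp ≈ 77.8 mL

honey: 3.2 cup; chopped walnuts: 637.0 g; cornstarch: 1.4 cup; all-purpose flour: 4.1 oz; heavy cream: 77.8 mL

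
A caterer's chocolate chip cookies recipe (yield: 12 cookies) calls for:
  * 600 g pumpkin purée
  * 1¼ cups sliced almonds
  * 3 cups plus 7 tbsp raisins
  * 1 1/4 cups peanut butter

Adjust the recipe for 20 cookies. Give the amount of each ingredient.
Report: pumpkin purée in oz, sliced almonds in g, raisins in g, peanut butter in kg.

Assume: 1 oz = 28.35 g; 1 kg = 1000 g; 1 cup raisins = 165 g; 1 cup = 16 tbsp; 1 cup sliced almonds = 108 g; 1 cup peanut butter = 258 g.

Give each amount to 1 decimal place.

pumpkin purée: 35.3 oz; sliced almonds: 225.0 g; raisins: 945.3 g; peanut butter: 0.5 kg

Scaling factor: 20/12 = 5/3.
pumpkin purée: 600 g × 5/3 ÷ 28.35 g/oz ≈ 35.3 oz
sliced almonds: 1.25 cup × 5/3 × 108 g/cup = 225.0 g
raisins: (3 cup + 7 tbsp = 3.4375 cup) × 5/3 × 165 g/cup ≈ 945.3 g
peanut butter: 1.25 cup × 5/3 × 258 g/cup ÷ 1000 g/kg ≈ 0.5 kg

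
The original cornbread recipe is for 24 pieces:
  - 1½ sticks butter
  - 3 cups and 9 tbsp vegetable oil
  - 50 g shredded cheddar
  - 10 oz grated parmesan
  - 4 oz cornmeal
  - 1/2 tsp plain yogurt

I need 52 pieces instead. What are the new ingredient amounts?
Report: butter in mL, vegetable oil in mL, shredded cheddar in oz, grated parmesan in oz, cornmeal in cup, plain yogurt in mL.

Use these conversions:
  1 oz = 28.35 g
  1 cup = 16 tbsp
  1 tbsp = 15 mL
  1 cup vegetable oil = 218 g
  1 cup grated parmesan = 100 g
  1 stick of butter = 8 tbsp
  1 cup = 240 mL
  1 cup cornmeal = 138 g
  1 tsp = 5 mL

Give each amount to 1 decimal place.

Scaling factor: 52/24 = 13/6.
butter: 1.5 stick × 13/6 × 8 tbsp/stick × 15 mL/tbsp = 390.0 mL
vegetable oil: (3 cup + 9 tbsp = 3.5625 cup) × 13/6 × 240 mL/cup = 1852.5 mL
shredded cheddar: 50 g × 13/6 ÷ 28.35 g/oz ≈ 3.8 oz
grated parmesan: 10 oz × 13/6 ≈ 21.7 oz
cornmeal: 4 oz × 13/6 × 28.35 g/oz ÷ 138 g/cup ≈ 1.8 cup
plain yogurt: 0.5 tsp × 13/6 × 5 mL/tsp ≈ 5.4 mL

butter: 390.0 mL; vegetable oil: 1852.5 mL; shredded cheddar: 3.8 oz; grated parmesan: 21.7 oz; cornmeal: 1.8 cup; plain yogurt: 5.4 mL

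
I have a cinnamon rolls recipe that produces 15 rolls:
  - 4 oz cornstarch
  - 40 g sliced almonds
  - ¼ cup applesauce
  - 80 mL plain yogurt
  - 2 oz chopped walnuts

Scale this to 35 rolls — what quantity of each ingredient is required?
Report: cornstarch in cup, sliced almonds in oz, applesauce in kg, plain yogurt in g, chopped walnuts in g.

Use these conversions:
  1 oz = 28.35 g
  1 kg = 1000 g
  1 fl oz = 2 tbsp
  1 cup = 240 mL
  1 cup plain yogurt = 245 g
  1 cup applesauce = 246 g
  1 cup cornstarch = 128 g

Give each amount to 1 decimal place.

cornstarch: 2.1 cup; sliced almonds: 3.3 oz; applesauce: 0.1 kg; plain yogurt: 190.6 g; chopped walnuts: 132.3 g

Scaling factor: 35/15 = 7/3.
cornstarch: 4 oz × 7/3 × 28.35 g/oz ÷ 128 g/cup ≈ 2.1 cup
sliced almonds: 40 g × 7/3 ÷ 28.35 g/oz ≈ 3.3 oz
applesauce: 0.25 cup × 7/3 × 246 g/cup ÷ 1000 g/kg ≈ 0.1 kg
plain yogurt: 80 mL × 7/3 ÷ 240 mL/cup × 245 g/cup ≈ 190.6 g
chopped walnuts: 2 oz × 7/3 × 28.35 g/oz = 132.3 g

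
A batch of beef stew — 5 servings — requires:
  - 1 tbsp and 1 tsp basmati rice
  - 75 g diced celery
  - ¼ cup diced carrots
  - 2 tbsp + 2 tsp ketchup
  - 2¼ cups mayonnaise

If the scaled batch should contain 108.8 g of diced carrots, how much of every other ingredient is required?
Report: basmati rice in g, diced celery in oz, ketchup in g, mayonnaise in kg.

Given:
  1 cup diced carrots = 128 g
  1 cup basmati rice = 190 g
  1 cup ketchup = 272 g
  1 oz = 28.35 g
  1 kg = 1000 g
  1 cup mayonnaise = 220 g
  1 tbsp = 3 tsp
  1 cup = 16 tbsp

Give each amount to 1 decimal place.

basmati rice: 53.8 g; diced celery: 9.0 oz; ketchup: 154.1 g; mayonnaise: 1.7 kg

The original recipe has 32 g of diced carrots, so the scaling factor is 108.8 ÷ 32 = 17/5 = 3.4.
basmati rice: (1 tbsp + 1 tsp = 4/3 tbsp) × 17/5 ÷ 16 tbsp/cup × 190 g/cup ≈ 53.8 g
diced celery: 75 g × 17/5 ÷ 28.35 g/oz ≈ 9.0 oz
ketchup: (2 tbsp + 2 tsp = 8/3 tbsp) × 17/5 ÷ 16 tbsp/cup × 272 g/cup ≈ 154.1 g
mayonnaise: 2.25 cup × 17/5 × 220 g/cup ÷ 1000 g/kg ≈ 1.7 kg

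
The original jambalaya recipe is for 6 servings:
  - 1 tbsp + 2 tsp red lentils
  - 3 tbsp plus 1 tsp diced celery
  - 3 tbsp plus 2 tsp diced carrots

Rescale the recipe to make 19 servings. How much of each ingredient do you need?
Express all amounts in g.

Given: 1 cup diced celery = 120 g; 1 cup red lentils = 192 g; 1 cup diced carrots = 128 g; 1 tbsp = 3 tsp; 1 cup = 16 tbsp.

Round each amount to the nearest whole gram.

Scaling factor: 19/6.
red lentils: (1 tbsp + 2 tsp = 5/3 tbsp) × 19/6 ÷ 16 tbsp/cup × 192 g/cup ≈ 63 g
diced celery: (3 tbsp + 1 tsp = 10/3 tbsp) × 19/6 ÷ 16 tbsp/cup × 120 g/cup ≈ 79 g
diced carrots: (3 tbsp + 2 tsp = 11/3 tbsp) × 19/6 ÷ 16 tbsp/cup × 128 g/cup ≈ 93 g

red lentils: 63 g; diced celery: 79 g; diced carrots: 93 g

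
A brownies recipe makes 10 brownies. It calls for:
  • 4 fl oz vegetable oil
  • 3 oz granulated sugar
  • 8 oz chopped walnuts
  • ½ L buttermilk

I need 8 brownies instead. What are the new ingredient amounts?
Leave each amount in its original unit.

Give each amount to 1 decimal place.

vegetable oil: 3.2 fl oz; granulated sugar: 2.4 oz; chopped walnuts: 6.4 oz; buttermilk: 0.4 L

Scaling factor: 8/10 = 4/5 = 0.8.
vegetable oil: 4 fl oz × 4/5 = 3.2 fl oz
granulated sugar: 3 oz × 4/5 = 2.4 oz
chopped walnuts: 8 oz × 4/5 = 6.4 oz
buttermilk: 0.5 L × 4/5 = 0.4 L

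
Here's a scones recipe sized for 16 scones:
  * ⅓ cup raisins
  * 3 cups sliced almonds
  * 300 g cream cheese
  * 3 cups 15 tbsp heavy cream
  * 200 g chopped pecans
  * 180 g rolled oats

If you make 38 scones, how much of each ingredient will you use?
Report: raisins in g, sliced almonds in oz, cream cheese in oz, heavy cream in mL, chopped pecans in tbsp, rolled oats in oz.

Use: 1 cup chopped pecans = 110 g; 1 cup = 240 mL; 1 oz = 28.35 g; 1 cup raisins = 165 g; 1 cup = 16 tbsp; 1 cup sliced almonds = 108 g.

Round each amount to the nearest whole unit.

raisins: 131 g; sliced almonds: 27 oz; cream cheese: 25 oz; heavy cream: 2244 mL; chopped pecans: 69 tbsp; rolled oats: 15 oz

Scaling factor: 38/16 = 19/8 = 2.375.
raisins: 1/3 cup × 19/8 × 165 g/cup ≈ 131 g
sliced almonds: 3 cup × 19/8 × 108 g/cup ÷ 28.35 g/oz ≈ 27 oz
cream cheese: 300 g × 19/8 ÷ 28.35 g/oz ≈ 25 oz
heavy cream: (3 cup + 15 tbsp = 3.9375 cup) × 19/8 × 240 mL/cup ≈ 2244 mL
chopped pecans: 200 g × 19/8 ÷ 110 g/cup × 16 tbsp/cup ≈ 69 tbsp
rolled oats: 180 g × 19/8 ÷ 28.35 g/oz ≈ 15 oz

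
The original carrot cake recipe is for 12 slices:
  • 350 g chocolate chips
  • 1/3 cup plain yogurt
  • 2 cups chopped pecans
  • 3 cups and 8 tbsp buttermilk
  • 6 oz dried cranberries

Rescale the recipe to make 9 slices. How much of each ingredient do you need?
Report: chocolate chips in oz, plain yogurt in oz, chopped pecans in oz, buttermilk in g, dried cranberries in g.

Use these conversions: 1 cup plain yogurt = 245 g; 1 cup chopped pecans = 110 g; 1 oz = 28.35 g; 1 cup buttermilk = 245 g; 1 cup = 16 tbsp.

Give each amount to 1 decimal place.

Scaling factor: 9/12 = 3/4 = 0.75.
chocolate chips: 350 g × 3/4 ÷ 28.35 g/oz ≈ 9.3 oz
plain yogurt: 1/3 cup × 3/4 × 245 g/cup ÷ 28.35 g/oz ≈ 2.2 oz
chopped pecans: 2 cup × 3/4 × 110 g/cup ÷ 28.35 g/oz ≈ 5.8 oz
buttermilk: (3 cup + 8 tbsp = 3.5 cup) × 3/4 × 245 g/cup ≈ 643.1 g
dried cranberries: 6 oz × 3/4 × 28.35 g/oz ≈ 127.6 g

chocolate chips: 9.3 oz; plain yogurt: 2.2 oz; chopped pecans: 5.8 oz; buttermilk: 643.1 g; dried cranberries: 127.6 g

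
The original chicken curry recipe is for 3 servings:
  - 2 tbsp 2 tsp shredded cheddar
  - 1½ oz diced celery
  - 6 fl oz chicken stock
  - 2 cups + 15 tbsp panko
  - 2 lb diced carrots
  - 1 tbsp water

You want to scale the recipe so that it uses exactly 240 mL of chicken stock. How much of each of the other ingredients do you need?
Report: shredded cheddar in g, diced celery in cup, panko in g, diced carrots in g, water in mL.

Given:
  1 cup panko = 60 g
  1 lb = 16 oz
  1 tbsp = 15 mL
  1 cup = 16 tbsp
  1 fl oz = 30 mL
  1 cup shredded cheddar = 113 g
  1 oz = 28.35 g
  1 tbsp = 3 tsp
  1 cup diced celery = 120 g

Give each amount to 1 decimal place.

The original recipe has 180 mL of chicken stock, so the scaling factor is 240 ÷ 180 = 4/3.
shredded cheddar: (2 tbsp + 2 tsp = 8/3 tbsp) × 4/3 ÷ 16 tbsp/cup × 113 g/cup ≈ 25.1 g
diced celery: 1.5 oz × 4/3 × 28.35 g/oz ÷ 120 g/cup ≈ 0.5 cup
panko: (2 cup + 15 tbsp = 2.9375 cup) × 4/3 × 60 g/cup = 235.0 g
diced carrots: 2 lb × 4/3 × 16 oz/lb × 28.35 g/oz = 1209.6 g
water: 1 tbsp × 4/3 × 15 mL/tbsp = 20.0 mL

shredded cheddar: 25.1 g; diced celery: 0.5 cup; panko: 235.0 g; diced carrots: 1209.6 g; water: 20.0 mL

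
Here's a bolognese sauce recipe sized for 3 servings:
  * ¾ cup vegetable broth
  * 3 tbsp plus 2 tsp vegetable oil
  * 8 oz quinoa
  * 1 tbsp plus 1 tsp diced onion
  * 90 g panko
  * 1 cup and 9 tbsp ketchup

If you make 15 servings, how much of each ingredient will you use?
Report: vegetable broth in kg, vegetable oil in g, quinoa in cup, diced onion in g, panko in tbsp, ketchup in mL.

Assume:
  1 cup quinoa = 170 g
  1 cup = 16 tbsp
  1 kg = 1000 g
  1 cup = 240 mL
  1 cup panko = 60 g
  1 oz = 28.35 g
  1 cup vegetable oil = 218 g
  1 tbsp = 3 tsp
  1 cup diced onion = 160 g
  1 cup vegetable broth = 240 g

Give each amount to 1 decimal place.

vegetable broth: 0.9 kg; vegetable oil: 249.8 g; quinoa: 6.7 cup; diced onion: 66.7 g; panko: 120.0 tbsp; ketchup: 1875.0 mL

Scaling factor: 15/3 = 5.
vegetable broth: 0.75 cup × 5 × 240 g/cup ÷ 1000 g/kg = 0.9 kg
vegetable oil: (3 tbsp + 2 tsp = 11/3 tbsp) × 5 ÷ 16 tbsp/cup × 218 g/cup ≈ 249.8 g
quinoa: 8 oz × 5 × 28.35 g/oz ÷ 170 g/cup ≈ 6.7 cup
diced onion: (1 tbsp + 1 tsp = 4/3 tbsp) × 5 ÷ 16 tbsp/cup × 160 g/cup ≈ 66.7 g
panko: 90 g × 5 ÷ 60 g/cup × 16 tbsp/cup = 120.0 tbsp
ketchup: (1 cup + 9 tbsp = 1.5625 cup) × 5 × 240 mL/cup = 1875.0 mL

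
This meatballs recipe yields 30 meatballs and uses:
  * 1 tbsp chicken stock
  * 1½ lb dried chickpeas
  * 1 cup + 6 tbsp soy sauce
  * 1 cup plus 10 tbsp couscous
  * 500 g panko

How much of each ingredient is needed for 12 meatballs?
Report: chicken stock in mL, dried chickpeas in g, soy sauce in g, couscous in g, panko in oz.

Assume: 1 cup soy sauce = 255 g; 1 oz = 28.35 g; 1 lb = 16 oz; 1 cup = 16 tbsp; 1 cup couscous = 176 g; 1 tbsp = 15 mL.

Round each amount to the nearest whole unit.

chicken stock: 6 mL; dried chickpeas: 272 g; soy sauce: 140 g; couscous: 114 g; panko: 7 oz

Scaling factor: 12/30 = 2/5 = 0.4.
chicken stock: 1 tbsp × 2/5 × 15 mL/tbsp = 6 mL
dried chickpeas: 1.5 lb × 2/5 × 16 oz/lb × 28.35 g/oz ≈ 272 g
soy sauce: (1 cup + 6 tbsp = 1.375 cup) × 2/5 × 255 g/cup ≈ 140 g
couscous: (1 cup + 10 tbsp = 1.625 cup) × 2/5 × 176 g/cup ≈ 114 g
panko: 500 g × 2/5 ÷ 28.35 g/oz ≈ 7 oz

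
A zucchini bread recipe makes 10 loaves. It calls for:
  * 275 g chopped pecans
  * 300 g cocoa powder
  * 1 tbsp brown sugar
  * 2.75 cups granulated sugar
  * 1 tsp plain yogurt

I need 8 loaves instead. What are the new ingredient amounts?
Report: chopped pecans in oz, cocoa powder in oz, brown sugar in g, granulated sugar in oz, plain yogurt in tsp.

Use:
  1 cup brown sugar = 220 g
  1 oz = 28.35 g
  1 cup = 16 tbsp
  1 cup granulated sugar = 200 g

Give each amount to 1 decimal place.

chopped pecans: 7.8 oz; cocoa powder: 8.5 oz; brown sugar: 11.0 g; granulated sugar: 15.5 oz; plain yogurt: 0.8 tsp

Scaling factor: 8/10 = 4/5 = 0.8.
chopped pecans: 275 g × 4/5 ÷ 28.35 g/oz ≈ 7.8 oz
cocoa powder: 300 g × 4/5 ÷ 28.35 g/oz ≈ 8.5 oz
brown sugar: 1 tbsp × 4/5 ÷ 16 tbsp/cup × 220 g/cup = 11.0 g
granulated sugar: 2.75 cup × 4/5 × 200 g/cup ÷ 28.35 g/oz ≈ 15.5 oz
plain yogurt: 1 tsp × 4/5 = 0.8 tsp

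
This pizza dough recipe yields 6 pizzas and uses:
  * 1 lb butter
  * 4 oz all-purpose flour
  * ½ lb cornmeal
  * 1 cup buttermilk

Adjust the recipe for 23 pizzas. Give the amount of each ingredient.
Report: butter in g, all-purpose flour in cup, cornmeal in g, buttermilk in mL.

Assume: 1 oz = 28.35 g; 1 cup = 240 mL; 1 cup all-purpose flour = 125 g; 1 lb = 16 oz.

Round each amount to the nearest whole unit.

butter: 1739 g; all-purpose flour: 3 cup; cornmeal: 869 g; buttermilk: 920 mL

Scaling factor: 23/6.
butter: 1 lb × 23/6 × 16 oz/lb × 28.35 g/oz ≈ 1739 g
all-purpose flour: 4 oz × 23/6 × 28.35 g/oz ÷ 125 g/cup ≈ 3 cup
cornmeal: 0.5 lb × 23/6 × 16 oz/lb × 28.35 g/oz ≈ 869 g
buttermilk: 1 cup × 23/6 × 240 mL/cup = 920 mL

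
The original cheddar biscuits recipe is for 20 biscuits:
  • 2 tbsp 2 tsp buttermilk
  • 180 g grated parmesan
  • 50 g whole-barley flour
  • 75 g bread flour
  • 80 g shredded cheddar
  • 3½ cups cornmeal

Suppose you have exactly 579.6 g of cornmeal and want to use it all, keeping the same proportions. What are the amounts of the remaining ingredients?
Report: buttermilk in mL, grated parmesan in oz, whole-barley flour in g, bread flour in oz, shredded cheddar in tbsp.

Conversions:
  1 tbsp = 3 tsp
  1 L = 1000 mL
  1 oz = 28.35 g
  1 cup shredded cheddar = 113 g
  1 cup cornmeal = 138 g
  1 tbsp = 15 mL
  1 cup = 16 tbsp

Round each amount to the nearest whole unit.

The original recipe has 483 g of cornmeal, so the scaling factor is 579.6 ÷ 483 = 6/5 = 1.2.
buttermilk: (2 tbsp + 2 tsp = 8/3 tbsp) × 6/5 × 15 mL/tbsp = 48 mL
grated parmesan: 180 g × 6/5 ÷ 28.35 g/oz ≈ 8 oz
whole-barley flour: 50 g × 6/5 = 60 g
bread flour: 75 g × 6/5 ÷ 28.35 g/oz ≈ 3 oz
shredded cheddar: 80 g × 6/5 ÷ 113 g/cup × 16 tbsp/cup ≈ 14 tbsp

buttermilk: 48 mL; grated parmesan: 8 oz; whole-barley flour: 60 g; bread flour: 3 oz; shredded cheddar: 14 tbsp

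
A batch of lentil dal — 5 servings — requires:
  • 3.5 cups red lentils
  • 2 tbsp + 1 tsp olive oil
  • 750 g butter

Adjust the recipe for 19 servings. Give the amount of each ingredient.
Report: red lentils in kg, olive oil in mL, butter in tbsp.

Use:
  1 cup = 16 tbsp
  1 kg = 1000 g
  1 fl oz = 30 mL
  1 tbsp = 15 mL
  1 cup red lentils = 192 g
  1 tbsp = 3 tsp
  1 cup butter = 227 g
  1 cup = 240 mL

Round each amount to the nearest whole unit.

Scaling factor: 19/5 = 3.8.
red lentils: 3.5 cup × 19/5 × 192 g/cup ÷ 1000 g/kg ≈ 3 kg
olive oil: (2 tbsp + 1 tsp = 7/3 tbsp) × 19/5 × 15 mL/tbsp = 133 mL
butter: 750 g × 19/5 ÷ 227 g/cup × 16 tbsp/cup ≈ 201 tbsp

red lentils: 3 kg; olive oil: 133 mL; butter: 201 tbsp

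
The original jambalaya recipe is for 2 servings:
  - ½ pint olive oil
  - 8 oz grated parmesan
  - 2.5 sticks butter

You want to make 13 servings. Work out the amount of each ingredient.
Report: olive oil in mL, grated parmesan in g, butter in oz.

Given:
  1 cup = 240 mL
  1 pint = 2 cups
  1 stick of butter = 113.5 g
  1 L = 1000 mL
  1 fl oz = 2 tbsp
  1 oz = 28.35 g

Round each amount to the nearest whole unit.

olive oil: 1560 mL; grated parmesan: 1474 g; butter: 65 oz

Scaling factor: 13/2 = 6.5.
olive oil: 0.5 pint × 13/2 × 2 cup/pint × 240 mL/cup = 1560 mL
grated parmesan: 8 oz × 13/2 × 28.35 g/oz ≈ 1474 g
butter: 2.5 stick × 13/2 × 113.5 g/stick ÷ 28.35 g/oz ≈ 65 oz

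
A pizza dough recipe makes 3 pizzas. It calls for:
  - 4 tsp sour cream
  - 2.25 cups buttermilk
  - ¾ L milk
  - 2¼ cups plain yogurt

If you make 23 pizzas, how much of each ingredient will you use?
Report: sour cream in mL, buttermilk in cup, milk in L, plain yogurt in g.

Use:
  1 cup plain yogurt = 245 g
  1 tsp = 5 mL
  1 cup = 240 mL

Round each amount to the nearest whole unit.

sour cream: 153 mL; buttermilk: 17 cup; milk: 6 L; plain yogurt: 4226 g

Scaling factor: 23/3.
sour cream: 4 tsp × 23/3 × 5 mL/tsp ≈ 153 mL
buttermilk: 2.25 cup × 23/3 ≈ 17 cup
milk: 0.75 L × 23/3 ≈ 6 L
plain yogurt: 2.25 cup × 23/3 × 245 g/cup ≈ 4226 g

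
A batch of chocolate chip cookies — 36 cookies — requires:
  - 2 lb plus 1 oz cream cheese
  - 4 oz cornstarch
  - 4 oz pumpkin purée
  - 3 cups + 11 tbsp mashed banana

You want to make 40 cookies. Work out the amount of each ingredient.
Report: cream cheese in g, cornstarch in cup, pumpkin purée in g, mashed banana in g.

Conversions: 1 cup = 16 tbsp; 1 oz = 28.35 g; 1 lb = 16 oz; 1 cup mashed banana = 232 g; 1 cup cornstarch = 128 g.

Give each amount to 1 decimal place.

cream cheese: 1039.5 g; cornstarch: 1.0 cup; pumpkin purée: 126.0 g; mashed banana: 950.6 g

Scaling factor: 40/36 = 10/9.
cream cheese: (2 lb + 1 oz = 2.0625 lb) × 10/9 × 16 oz/lb × 28.35 g/oz = 1039.5 g
cornstarch: 4 oz × 10/9 × 28.35 g/oz ÷ 128 g/cup ≈ 1.0 cup
pumpkin purée: 4 oz × 10/9 × 28.35 g/oz = 126.0 g
mashed banana: (3 cup + 11 tbsp = 3.6875 cup) × 10/9 × 232 g/cup ≈ 950.6 g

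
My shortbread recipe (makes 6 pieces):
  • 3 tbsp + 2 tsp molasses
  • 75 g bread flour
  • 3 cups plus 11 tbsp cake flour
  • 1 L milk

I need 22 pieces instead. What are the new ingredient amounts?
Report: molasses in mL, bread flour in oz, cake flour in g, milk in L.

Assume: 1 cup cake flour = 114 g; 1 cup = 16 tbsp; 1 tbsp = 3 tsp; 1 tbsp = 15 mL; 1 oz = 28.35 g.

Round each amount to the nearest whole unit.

Scaling factor: 22/6 = 11/3.
molasses: (3 tbsp + 2 tsp = 11/3 tbsp) × 11/3 × 15 mL/tbsp ≈ 202 mL
bread flour: 75 g × 11/3 ÷ 28.35 g/oz ≈ 10 oz
cake flour: (3 cup + 11 tbsp = 3.6875 cup) × 11/3 × 114 g/cup ≈ 1541 g
milk: 1 L × 11/3 ≈ 4 L

molasses: 202 mL; bread flour: 10 oz; cake flour: 1541 g; milk: 4 L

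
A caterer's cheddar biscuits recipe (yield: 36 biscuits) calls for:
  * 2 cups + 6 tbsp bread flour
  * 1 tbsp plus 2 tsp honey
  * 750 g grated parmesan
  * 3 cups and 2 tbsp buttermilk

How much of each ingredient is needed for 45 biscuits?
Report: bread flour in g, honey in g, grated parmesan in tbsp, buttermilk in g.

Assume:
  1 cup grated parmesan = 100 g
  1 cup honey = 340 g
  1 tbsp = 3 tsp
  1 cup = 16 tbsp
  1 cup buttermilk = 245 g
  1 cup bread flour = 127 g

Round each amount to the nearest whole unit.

bread flour: 377 g; honey: 44 g; grated parmesan: 150 tbsp; buttermilk: 957 g

Scaling factor: 45/36 = 5/4 = 1.25.
bread flour: (2 cup + 6 tbsp = 2.375 cup) × 5/4 × 127 g/cup ≈ 377 g
honey: (1 tbsp + 2 tsp = 5/3 tbsp) × 5/4 ÷ 16 tbsp/cup × 340 g/cup ≈ 44 g
grated parmesan: 750 g × 5/4 ÷ 100 g/cup × 16 tbsp/cup = 150 tbsp
buttermilk: (3 cup + 2 tbsp = 3.125 cup) × 5/4 × 245 g/cup ≈ 957 g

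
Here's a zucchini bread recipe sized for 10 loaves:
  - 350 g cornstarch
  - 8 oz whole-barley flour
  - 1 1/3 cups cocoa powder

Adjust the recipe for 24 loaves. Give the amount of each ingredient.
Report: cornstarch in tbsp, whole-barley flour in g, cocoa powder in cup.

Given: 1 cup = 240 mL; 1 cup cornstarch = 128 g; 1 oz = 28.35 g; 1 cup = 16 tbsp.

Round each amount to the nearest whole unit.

cornstarch: 105 tbsp; whole-barley flour: 544 g; cocoa powder: 3 cup

Scaling factor: 24/10 = 12/5 = 2.4.
cornstarch: 350 g × 12/5 ÷ 128 g/cup × 16 tbsp/cup = 105 tbsp
whole-barley flour: 8 oz × 12/5 × 28.35 g/oz ≈ 544 g
cocoa powder: 4/3 cup × 12/5 ≈ 3 cup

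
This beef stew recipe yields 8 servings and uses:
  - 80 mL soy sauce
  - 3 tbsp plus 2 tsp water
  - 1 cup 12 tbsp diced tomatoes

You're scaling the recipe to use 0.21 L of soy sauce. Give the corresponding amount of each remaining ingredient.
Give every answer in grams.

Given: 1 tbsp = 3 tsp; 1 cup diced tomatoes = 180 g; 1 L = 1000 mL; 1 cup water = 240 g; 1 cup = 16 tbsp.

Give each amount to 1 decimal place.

water: 144.4 g; diced tomatoes: 826.9 g

The original recipe has 0.08 L of soy sauce, so the scaling factor is 0.21 ÷ 0.08 = 21/8 = 2.625.
water: (3 tbsp + 2 tsp = 11/3 tbsp) × 21/8 ÷ 16 tbsp/cup × 240 g/cup ≈ 144.4 g
diced tomatoes: (1 cup + 12 tbsp = 1.75 cup) × 21/8 × 180 g/cup ≈ 826.9 g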